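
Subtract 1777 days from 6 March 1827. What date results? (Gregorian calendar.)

April 24, 1822

−365 (one year) → Mar 6, 1826 (1412 left).
−365 (one year) → Mar 6, 1825 (1047 left).
−365 (one year) → Mar 6, 1824 (682 left).
−366 (one year; includes Feb 29, 1824) → Mar 6, 1823 (316 left).
−6 → Feb 28, 1823 (end of Feb, 28 days; 310 left).
−28 → Jan 31, 1823 (end of Jan, 31 days; 282 left).
−31 → Dec 31, 1822 (end of Dec, 31 days; 251 left).
−31 → Nov 30, 1822 (end of Nov, 30 days; 220 left).
−30 → Oct 31, 1822 (end of Oct, 31 days; 190 left).
−31 → Sep 30, 1822 (end of Sep, 30 days; 159 left).
−30 → Aug 31, 1822 (end of Aug, 31 days; 129 left).
−31 → Jul 31, 1822 (end of Jul, 31 days; 98 left).
−31 → Jun 30, 1822 (end of Jun, 30 days; 67 left).
−30 → May 31, 1822 (end of May, 31 days; 37 left).
−31 → Apr 30, 1822 (end of Apr, 30 days; 6 left).
−6 → Apr 24, 1822.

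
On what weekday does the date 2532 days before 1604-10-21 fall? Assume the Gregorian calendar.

Saturday

First find the weekday of Oct 21, 1604. Doomsday rule: the anchor day for the 1600s is Tuesday. For year 04: 4÷12 = 0 r 4, and 4÷4 = 1, so 0+4+1 = 5.
Tuesday + 5 ≡ Sunday — that's 1604's doomsday.
In October the doomsday date is Oct 10.
Oct 21 is 11 days after Oct 10; 11 mod 7 = 4, so Sunday + 4 = Thursday.
2532 mod 7 = 5, so 2532 days before a Thursday is Thursday − 5 = Saturday.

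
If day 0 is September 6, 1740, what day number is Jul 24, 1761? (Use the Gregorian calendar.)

Sep 6, 1740 → Sep 6, 1741: 365 days.
Sep 6, 1741 → Sep 6, 1742: 365 days.
Sep 6, 1742 → Sep 6, 1743: 365 days.
Sep 6, 1743 → Sep 6, 1744: 366 days (Feb 29, 1744 is in that span).
Sep 6, 1744 → Sep 6, 1745: 365 days.
Sep 6, 1745 → Sep 6, 1746: 365 days.
Sep 6, 1746 → Sep 6, 1747: 365 days.
Sep 6, 1747 → Sep 6, 1748: 366 days (Feb 29, 1748 is in that span).
Sep 6, 1748 → Sep 6, 1749: 365 days.
Sep 6, 1749 → Sep 6, 1750: 365 days.
Sep 6, 1750 → Sep 6, 1751: 365 days.
Sep 6, 1751 → Sep 6, 1752: 366 days (Feb 29, 1752 is in that span).
Sep 6, 1752 → Sep 6, 1753: 365 days.
Sep 6, 1753 → Sep 6, 1754: 365 days.
Sep 6, 1754 → Sep 6, 1755: 365 days.
Sep 6, 1755 → Sep 6, 1756: 366 days (Feb 29, 1756 is in that span).
Sep 6, 1756 → Sep 6, 1757: 365 days.
Sep 6, 1757 → Sep 6, 1758: 365 days.
Sep 6, 1758 → Sep 6, 1759: 365 days.
Sep 6, 1759 → Sep 6, 1760: 366 days (Feb 29, 1760 is in that span).
Sep 6, 1760 → Oct 6, 1760: 30 days (September has 30).
Oct 6, 1760 → Nov 6, 1760: 31 days (October has 31).
Nov 6, 1760 → Dec 6, 1760: 30 days (November has 30).
Dec 6, 1760 → Jan 6, 1761: 31 days (December has 31).
Jan 6, 1761 → Feb 6, 1761: 31 days (January has 31).
Feb 6, 1761 → Mar 6, 1761: 28 days (February has 28).
Mar 6, 1761 → Apr 6, 1761: 31 days (March has 31).
Apr 6, 1761 → May 6, 1761: 30 days (April has 30).
May 6, 1761 → Jun 6, 1761: 31 days (May has 31).
Jun 6, 1761 → Jul 6, 1761: 30 days (June has 30).
Jul 6, 1761 → Jul 24, 1761: 18 days.
Total: 7626 days.

7626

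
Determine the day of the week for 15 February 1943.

January 1, 1943 is a Friday.
Jan 1, 1943 → Feb 1, 1943: 31 days (January has 31).
Feb 1, 1943 → Feb 15, 1943: 14 days.
Total: 45 days.
45 mod 7 = 3, so Friday + 3 = Monday.

Monday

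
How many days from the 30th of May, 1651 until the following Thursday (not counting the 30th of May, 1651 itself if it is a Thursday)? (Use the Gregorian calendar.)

May 30, 1651 is a Tuesday.
From Tuesday to the next Thursday is 2 days.

2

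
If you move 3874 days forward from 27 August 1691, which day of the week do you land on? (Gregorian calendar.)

Thursday

First find the weekday of Aug 27, 1691. Doomsday rule: the anchor day for the 1600s is Tuesday. For year 91: 91÷12 = 7 r 7, and 7÷4 = 1, so 7+7+1 = 15.
Tuesday + 15 ≡ Wednesday — that's 1691's doomsday.
In August the doomsday date is Aug 8.
Aug 27 is 19 days after Aug 8; 19 mod 7 = 5, so Wednesday + 5 = Monday.
3874 mod 7 = 3, so 3874 days after a Monday is Monday + 3 = Thursday.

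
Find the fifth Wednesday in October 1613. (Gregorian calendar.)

October 1, 1613 is a Tuesday.
The first Wednesday is therefore October 2 (1 days later).
The fifth Wednesday is 2 + 4×7 = October 30.

October 30, 1613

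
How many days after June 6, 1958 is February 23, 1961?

993

Jun 6, 1958 → Jun 6, 1959: 365 days.
Jun 6, 1959 → Jun 6, 1960: 366 days (Feb 29, 1960 is in that span).
Jun 6, 1960 → Jul 6, 1960: 30 days (June has 30).
Jul 6, 1960 → Aug 6, 1960: 31 days (July has 31).
Aug 6, 1960 → Sep 6, 1960: 31 days (August has 31).
Sep 6, 1960 → Oct 6, 1960: 30 days (September has 30).
Oct 6, 1960 → Nov 6, 1960: 31 days (October has 31).
Nov 6, 1960 → Dec 6, 1960: 30 days (November has 30).
Dec 6, 1960 → Jan 6, 1961: 31 days (December has 31).
Jan 6, 1961 → Feb 6, 1961: 31 days (January has 31).
Feb 6, 1961 → Feb 23, 1961: 17 days.
Total: 993 days.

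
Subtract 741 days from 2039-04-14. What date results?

−365 (one year) → Apr 14, 2038 (376 left).
−14 → Mar 31, 2038 (end of Mar, 31 days; 362 left).
−31 → Feb 28, 2038 (end of Feb, 28 days; 331 left).
−28 → Jan 31, 2038 (end of Jan, 31 days; 303 left).
−31 → Dec 31, 2037 (end of Dec, 31 days; 272 left).
−31 → Nov 30, 2037 (end of Nov, 30 days; 241 left).
−30 → Oct 31, 2037 (end of Oct, 31 days; 211 left).
−31 → Sep 30, 2037 (end of Sep, 30 days; 180 left).
−30 → Aug 31, 2037 (end of Aug, 31 days; 150 left).
−31 → Jul 31, 2037 (end of Jul, 31 days; 119 left).
−31 → Jun 30, 2037 (end of Jun, 30 days; 88 left).
−30 → May 31, 2037 (end of May, 31 days; 58 left).
−31 → Apr 30, 2037 (end of Apr, 30 days; 27 left).
−27 → Apr 3, 2037.

April 3, 2037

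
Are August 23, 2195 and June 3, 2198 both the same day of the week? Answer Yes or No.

Yes

From Aug 23, 2195 to Jun 3, 2198 is 1015 days.
1015 mod 7 = 0, so they are the same weekday.
(Aug 23, 2195 is a Sunday; Jun 3, 2198 is a Sunday.)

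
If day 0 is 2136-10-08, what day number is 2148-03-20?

4181

Oct 8, 2136 → Oct 8, 2137: 365 days.
Oct 8, 2137 → Oct 8, 2138: 365 days.
Oct 8, 2138 → Oct 8, 2139: 365 days.
Oct 8, 2139 → Oct 8, 2140: 366 days (Feb 29, 2140 is in that span).
Oct 8, 2140 → Oct 8, 2141: 365 days.
Oct 8, 2141 → Oct 8, 2142: 365 days.
Oct 8, 2142 → Oct 8, 2143: 365 days.
Oct 8, 2143 → Oct 8, 2144: 366 days (Feb 29, 2144 is in that span).
Oct 8, 2144 → Oct 8, 2145: 365 days.
Oct 8, 2145 → Oct 8, 2146: 365 days.
Oct 8, 2146 → Oct 8, 2147: 365 days.
Oct 8, 2147 → Nov 8, 2147: 31 days (October has 31).
Nov 8, 2147 → Dec 8, 2147: 30 days (November has 30).
Dec 8, 2147 → Jan 8, 2148: 31 days (December has 31).
Jan 8, 2148 → Feb 8, 2148: 31 days (January has 31).
Feb 8, 2148 → Mar 8, 2148: 29 days (February has 29).
Mar 8, 2148 → Mar 20, 2148: 12 days.
Total: 4181 days.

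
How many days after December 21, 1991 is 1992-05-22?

Dec 21, 1991 → Jan 21, 1992: 31 days (December has 31).
Jan 21, 1992 → Feb 21, 1992: 31 days (January has 31).
Feb 21, 1992 → Mar 21, 1992: 29 days (February has 29).
Mar 21, 1992 → Apr 21, 1992: 31 days (March has 31).
Apr 21, 1992 → May 21, 1992: 30 days (April has 30).
May 21, 1992 → May 22, 1992: 1 days.
Total: 153 days.

153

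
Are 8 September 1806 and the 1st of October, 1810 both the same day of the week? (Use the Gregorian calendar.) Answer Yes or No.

From Sep 8, 1806 to Oct 1, 1810 is 1484 days.
1484 mod 7 = 0, so they are the same weekday.
(Sep 8, 1806 is a Monday; Oct 1, 1810 is a Monday.)

Yes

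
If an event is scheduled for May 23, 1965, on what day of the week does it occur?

January 1, 1965 is a Friday.
Jan 1, 1965 → Feb 1, 1965: 31 days (January has 31).
Feb 1, 1965 → Mar 1, 1965: 28 days (February has 28).
Mar 1, 1965 → Apr 1, 1965: 31 days (March has 31).
Apr 1, 1965 → May 1, 1965: 30 days (April has 30).
May 1, 1965 → May 23, 1965: 22 days.
Total: 142 days.
142 mod 7 = 2, so Friday + 2 = Sunday.

Sunday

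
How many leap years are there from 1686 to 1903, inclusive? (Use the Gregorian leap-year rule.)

51

Multiples of 4 in [1686,1903]: 54.
Of those, multiples of 100: 3 (not leap unless ÷400).
Multiples of 400: 0.
Leap years = 54 − 3 + 0 = 51.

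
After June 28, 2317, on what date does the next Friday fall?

Jun 28, 2317 is a Thursday.
From Thursday to the next Friday is 1 day.
Jun 28, 2317 + 1 = Jun 29, 2317.

June 29, 2317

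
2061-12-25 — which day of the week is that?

Sunday

Doomsday rule: the anchor day for the 2000s is Tuesday. For year 61: 61÷12 = 5 r 1, and 1÷4 = 0, so 5+1+0 = 6.
Tuesday + 6 ≡ Monday — that's 2061's doomsday.
In December the doomsday date is Dec 12.
Dec 25 is 13 days after Dec 12; 13 mod 7 = 6, so Monday + 6 = Sunday.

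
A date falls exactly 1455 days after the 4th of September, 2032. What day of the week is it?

Friday

Sep 4, 2032 is a Saturday.
1455 mod 7 = 6, so 1455 days after a Saturday is Saturday + 6 = Friday.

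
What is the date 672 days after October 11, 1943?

+366 (one year; includes Feb 29, 1944) → Oct 11, 1944 (306 left).
Oct has 31 days: +21 → Nov 1, 1944 (285 left).
Nov has 30 days: +30 → Dec 1, 1944 (255 left).
Dec has 31 days: +31 → Jan 1, 1945 (224 left).
Jan has 31 days: +31 → Feb 1, 1945 (193 left).
Feb has 28 days: +28 → Mar 1, 1945 (165 left).
Mar has 31 days: +31 → Apr 1, 1945 (134 left).
Apr has 30 days: +30 → May 1, 1945 (104 left).
May has 31 days: +31 → Jun 1, 1945 (73 left).
Jun has 30 days: +30 → Jul 1, 1945 (43 left).
Jul has 31 days: +31 → Aug 1, 1945 (12 left).
+12 → Aug 13, 1945.

August 13, 1945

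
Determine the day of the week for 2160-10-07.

Doomsday rule: the anchor day for the 2100s is Sunday. For year 60: 60÷12 = 5 r 0, and 0÷4 = 0, so 5+0+0 = 5.
Sunday + 5 ≡ Friday — that's 2160's doomsday.
In October the doomsday date is Oct 10.
Oct 7 is 3 days before Oct 10; 3 mod 7 = 3, so Friday − 3 = Tuesday.

Tuesday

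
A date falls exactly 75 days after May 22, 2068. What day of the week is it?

Sunday

First find the weekday of May 22, 2068. Doomsday rule: the anchor day for the 2000s is Tuesday. For year 68: 68÷12 = 5 r 8, and 8÷4 = 2, so 5+8+2 = 15.
Tuesday + 15 ≡ Wednesday — that's 2068's doomsday.
In May the doomsday date is May 9.
May 22 is 13 days after May 9; 13 mod 7 = 6, so Wednesday + 6 = Tuesday.
75 mod 7 = 5, so 75 days after a Tuesday is Tuesday + 5 = Sunday.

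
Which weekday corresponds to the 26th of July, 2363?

Doomsday rule: the anchor day for the 2300s is Wednesday. For year 63: 63÷12 = 5 r 3, and 3÷4 = 0, so 5+3+0 = 8.
Wednesday + 8 ≡ Thursday — that's 2363's doomsday.
In July the doomsday date is Jul 11.
Jul 26 is 15 days after Jul 11; 15 mod 7 = 1, so Thursday + 1 = Friday.

Friday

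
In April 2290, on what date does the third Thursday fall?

April 1, 2290 is a Tuesday.
The first Thursday is therefore April 3 (2 days later).
The third Thursday is 3 + 2×7 = April 17.

April 17, 2290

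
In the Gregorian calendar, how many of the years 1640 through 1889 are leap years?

61

Multiples of 4 in [1640,1889]: 63.
Of those, multiples of 100: 2 (not leap unless ÷400).
Multiples of 400: 0.
Leap years = 63 − 2 + 0 = 61.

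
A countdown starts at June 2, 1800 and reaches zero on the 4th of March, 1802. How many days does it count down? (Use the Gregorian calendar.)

Jun 2, 1800 → Jun 2, 1801: 365 days.
Jun 2, 1801 → Jul 2, 1801: 30 days (June has 30).
Jul 2, 1801 → Aug 2, 1801: 31 days (July has 31).
Aug 2, 1801 → Sep 2, 1801: 31 days (August has 31).
Sep 2, 1801 → Oct 2, 1801: 30 days (September has 30).
Oct 2, 1801 → Nov 2, 1801: 31 days (October has 31).
Nov 2, 1801 → Dec 2, 1801: 30 days (November has 30).
Dec 2, 1801 → Jan 2, 1802: 31 days (December has 31).
Jan 2, 1802 → Feb 2, 1802: 31 days (January has 31).
Feb 2, 1802 → Mar 2, 1802: 28 days (February has 28).
Mar 2, 1802 → Mar 4, 1802: 2 days.
Total: 640 days.

640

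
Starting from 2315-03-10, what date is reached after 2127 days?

January 4, 2321

+366 (one year; includes Feb 29, 2316) → Mar 10, 2316 (1761 left).
+365 (one year) → Mar 10, 2317 (1396 left).
+365 (one year) → Mar 10, 2318 (1031 left).
+365 (one year) → Mar 10, 2319 (666 left).
+366 (one year; includes Feb 29, 2320) → Mar 10, 2320 (300 left).
Mar has 31 days: +22 → Apr 1, 2320 (278 left).
Apr has 30 days: +30 → May 1, 2320 (248 left).
May has 31 days: +31 → Jun 1, 2320 (217 left).
Jun has 30 days: +30 → Jul 1, 2320 (187 left).
Jul has 31 days: +31 → Aug 1, 2320 (156 left).
Aug has 31 days: +31 → Sep 1, 2320 (125 left).
Sep has 30 days: +30 → Oct 1, 2320 (95 left).
Oct has 31 days: +31 → Nov 1, 2320 (64 left).
Nov has 30 days: +30 → Dec 1, 2320 (34 left).
Dec has 31 days: +31 → Jan 1, 2321 (3 left).
+3 → Jan 4, 2321.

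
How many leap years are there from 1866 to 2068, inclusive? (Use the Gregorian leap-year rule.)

50

Multiples of 4 in [1866,2068]: 51.
Of those, multiples of 100: 2 (not leap unless ÷400).
Multiples of 400: 1.
Leap years = 51 − 2 + 1 = 50.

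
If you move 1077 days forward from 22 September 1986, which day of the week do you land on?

First find the weekday of Sep 22, 1986. Doomsday rule: the anchor day for the 1900s is Wednesday. For year 86: 86÷12 = 7 r 2, and 2÷4 = 0, so 7+2+0 = 9.
Wednesday + 9 ≡ Friday — that's 1986's doomsday.
In September the doomsday date is Sep 5.
Sep 22 is 17 days after Sep 5; 17 mod 7 = 3, so Friday + 3 = Monday.
1077 mod 7 = 6, so 1077 days after a Monday is Monday + 6 = Sunday.

Sunday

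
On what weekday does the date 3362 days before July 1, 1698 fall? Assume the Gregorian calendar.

Sunday

First find the weekday of Jul 1, 1698. Doomsday rule: the anchor day for the 1600s is Tuesday. For year 98: 98÷12 = 8 r 2, and 2÷4 = 0, so 8+2+0 = 10.
Tuesday + 10 ≡ Friday — that's 1698's doomsday.
In July the doomsday date is Jul 11.
Jul 1 is 10 days before Jul 11; 10 mod 7 = 3, so Friday − 3 = Tuesday.
3362 mod 7 = 2, so 3362 days before a Tuesday is Tuesday − 2 = Sunday.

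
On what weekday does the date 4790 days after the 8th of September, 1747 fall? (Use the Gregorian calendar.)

First find the weekday of Sep 8, 1747. Doomsday rule: the anchor day for the 1700s is Sunday. For year 47: 47÷12 = 3 r 11, and 11÷4 = 2, so 3+11+2 = 16.
Sunday + 16 ≡ Tuesday — that's 1747's doomsday.
In September the doomsday date is Sep 5.
Sep 8 is 3 days after Sep 5; 3 mod 7 = 3, so Tuesday + 3 = Friday.
4790 mod 7 = 2, so 4790 days after a Friday is Friday + 2 = Sunday.

Sunday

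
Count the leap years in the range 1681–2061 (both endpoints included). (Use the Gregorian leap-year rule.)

Multiples of 4 in [1681,2061]: 95.
Of those, multiples of 100: 4 (not leap unless ÷400).
Multiples of 400: 1.
Leap years = 95 − 4 + 1 = 92.

92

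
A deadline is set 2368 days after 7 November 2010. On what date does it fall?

+365 (one year) → Nov 7, 2011 (2003 left).
+366 (one year; includes Feb 29, 2012) → Nov 7, 2012 (1637 left).
+365 (one year) → Nov 7, 2013 (1272 left).
+365 (one year) → Nov 7, 2014 (907 left).
+365 (one year) → Nov 7, 2015 (542 left).
+366 (one year; includes Feb 29, 2016) → Nov 7, 2016 (176 left).
Nov has 30 days: +24 → Dec 1, 2016 (152 left).
Dec has 31 days: +31 → Jan 1, 2017 (121 left).
Jan has 31 days: +31 → Feb 1, 2017 (90 left).
Feb has 28 days: +28 → Mar 1, 2017 (62 left).
Mar has 31 days: +31 → Apr 1, 2017 (31 left).
Apr has 30 days: +30 → May 1, 2017 (1 left).
+1 → May 2, 2017.

May 2, 2017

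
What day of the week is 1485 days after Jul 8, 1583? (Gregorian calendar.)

Saturday

First find the weekday of Jul 8, 1583. Doomsday rule: the anchor day for the 1500s is Wednesday. For year 83: 83÷12 = 6 r 11, and 11÷4 = 2, so 6+11+2 = 19.
Wednesday + 19 ≡ Monday — that's 1583's doomsday.
In July the doomsday date is Jul 11.
Jul 8 is 3 days before Jul 11; 3 mod 7 = 3, so Monday − 3 = Friday.
1485 mod 7 = 1, so 1485 days after a Friday is Friday + 1 = Saturday.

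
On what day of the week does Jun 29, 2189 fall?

Doomsday rule: the anchor day for the 2100s is Sunday. For year 89: 89÷12 = 7 r 5, and 5÷4 = 1, so 7+5+1 = 13.
Sunday + 13 ≡ Saturday — that's 2189's doomsday.
In June the doomsday date is Jun 6.
Jun 29 is 23 days after Jun 6; 23 mod 7 = 2, so Saturday + 2 = Monday.

Monday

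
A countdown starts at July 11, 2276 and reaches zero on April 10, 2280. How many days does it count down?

1369

Jul 11, 2276 → Jul 11, 2277: 365 days.
Jul 11, 2277 → Jul 11, 2278: 365 days.
Jul 11, 2278 → Jul 11, 2279: 365 days.
Jul 11, 2279 → Aug 11, 2279: 31 days (July has 31).
Aug 11, 2279 → Sep 11, 2279: 31 days (August has 31).
Sep 11, 2279 → Oct 11, 2279: 30 days (September has 30).
Oct 11, 2279 → Nov 11, 2279: 31 days (October has 31).
Nov 11, 2279 → Dec 11, 2279: 30 days (November has 30).
Dec 11, 2279 → Jan 11, 2280: 31 days (December has 31).
Jan 11, 2280 → Feb 11, 2280: 31 days (January has 31).
Feb 11, 2280 → Mar 11, 2280: 29 days (February has 29).
Mar 11, 2280 → Apr 10, 2280: 30 days.
Total: 1369 days.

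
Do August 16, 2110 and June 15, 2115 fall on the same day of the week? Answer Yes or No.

From Aug 16, 2110 to Jun 15, 2115 is 1764 days.
1764 mod 7 = 0, so they are the same weekday.
(Aug 16, 2110 is a Saturday; Jun 15, 2115 is a Saturday.)

Yes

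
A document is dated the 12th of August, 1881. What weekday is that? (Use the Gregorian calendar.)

Friday

Doomsday rule: the anchor day for the 1800s is Friday. For year 81: 81÷12 = 6 r 9, and 9÷4 = 2, so 6+9+2 = 17.
Friday + 17 ≡ Monday — that's 1881's doomsday.
In August the doomsday date is Aug 8.
Aug 12 is 4 days after Aug 8; 4 mod 7 = 4, so Monday + 4 = Friday.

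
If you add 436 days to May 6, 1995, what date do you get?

July 15, 1996

+366 (one year; includes Feb 29, 1996) → May 6, 1996 (70 left).
May has 31 days: +26 → Jun 1, 1996 (44 left).
Jun has 30 days: +30 → Jul 1, 1996 (14 left).
+14 → Jul 15, 1996.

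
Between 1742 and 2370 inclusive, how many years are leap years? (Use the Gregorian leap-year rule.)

Multiples of 4 in [1742,2370]: 157.
Of those, multiples of 100: 6 (not leap unless ÷400).
Multiples of 400: 1.
Leap years = 157 − 6 + 1 = 152.

152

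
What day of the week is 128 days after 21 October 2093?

First find the weekday of Oct 21, 2093. Doomsday rule: the anchor day for the 2000s is Tuesday. For year 93: 93÷12 = 7 r 9, and 9÷4 = 2, so 7+9+2 = 18.
Tuesday + 18 ≡ Saturday — that's 2093's doomsday.
In October the doomsday date is Oct 10.
Oct 21 is 11 days after Oct 10; 11 mod 7 = 4, so Saturday + 4 = Wednesday.
128 mod 7 = 2, so 128 days after a Wednesday is Wednesday + 2 = Friday.

Friday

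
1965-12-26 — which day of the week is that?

Sunday

Doomsday rule: the anchor day for the 1900s is Wednesday. For year 65: 65÷12 = 5 r 5, and 5÷4 = 1, so 5+5+1 = 11.
Wednesday + 11 ≡ Sunday — that's 1965's doomsday.
In December the doomsday date is Dec 12.
Dec 26 is 14 days after Dec 12; 14 mod 7 = 0, so Sunday + 0 = Sunday.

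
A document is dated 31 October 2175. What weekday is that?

January 1, 2175 is a Sunday.
Jan 1, 2175 → Feb 1, 2175: 31 days (January has 31).
Feb 1, 2175 → Mar 1, 2175: 28 days (February has 28).
Mar 1, 2175 → Apr 1, 2175: 31 days (March has 31).
Apr 1, 2175 → May 1, 2175: 30 days (April has 30).
May 1, 2175 → Jun 1, 2175: 31 days (May has 31).
Jun 1, 2175 → Jul 1, 2175: 30 days (June has 30).
Jul 1, 2175 → Aug 1, 2175: 31 days (July has 31).
Aug 1, 2175 → Sep 1, 2175: 31 days (August has 31).
Sep 1, 2175 → Oct 1, 2175: 30 days (September has 30).
Oct 1, 2175 → Oct 31, 2175: 30 days.
Total: 303 days.
303 mod 7 = 2, so Sunday + 2 = Tuesday.

Tuesday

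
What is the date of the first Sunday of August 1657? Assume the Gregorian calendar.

August 5, 1657

August 1, 1657 is a Wednesday.
The first Sunday is therefore August 5 (4 days later).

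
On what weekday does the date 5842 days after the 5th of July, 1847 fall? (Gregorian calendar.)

First find the weekday of Jul 5, 1847. Doomsday rule: the anchor day for the 1800s is Friday. For year 47: 47÷12 = 3 r 11, and 11÷4 = 2, so 3+11+2 = 16.
Friday + 16 ≡ Sunday — that's 1847's doomsday.
In July the doomsday date is Jul 11.
Jul 5 is 6 days before Jul 11; 6 mod 7 = 6, so Sunday − 6 = Monday.
5842 mod 7 = 4, so 5842 days after a Monday is Monday + 4 = Friday.

Friday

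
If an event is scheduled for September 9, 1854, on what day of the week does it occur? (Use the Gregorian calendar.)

Saturday

Doomsday rule: the anchor day for the 1800s is Friday. For year 54: 54÷12 = 4 r 6, and 6÷4 = 1, so 4+6+1 = 11.
Friday + 11 ≡ Tuesday — that's 1854's doomsday.
In September the doomsday date is Sep 5.
Sep 9 is 4 days after Sep 5; 4 mod 7 = 4, so Tuesday + 4 = Saturday.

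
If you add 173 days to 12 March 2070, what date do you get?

September 1, 2070

Mar has 31 days: +20 → Apr 1, 2070 (153 left).
Apr has 30 days: +30 → May 1, 2070 (123 left).
May has 31 days: +31 → Jun 1, 2070 (92 left).
Jun has 30 days: +30 → Jul 1, 2070 (62 left).
Jul has 31 days: +31 → Aug 1, 2070 (31 left).
Aug has 31 days: +31 → Sep 1, 2070 (0 left).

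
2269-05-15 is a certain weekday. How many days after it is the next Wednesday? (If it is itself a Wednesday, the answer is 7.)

May 15, 2269 is a Saturday.
From Saturday to the next Wednesday is 4 days.

4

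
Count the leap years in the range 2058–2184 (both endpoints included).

Multiples of 4 in [2058,2184]: 32.
Of those, multiples of 100: 1 (not leap unless ÷400).
Multiples of 400: 0.
Leap years = 32 − 1 + 0 = 31.

31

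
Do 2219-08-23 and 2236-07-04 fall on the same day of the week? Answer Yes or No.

From Aug 23, 2219 to Jul 4, 2236 is 6160 days.
6160 mod 7 = 0, so they are the same weekday.
(Aug 23, 2219 is a Monday; Jul 4, 2236 is a Monday.)

Yes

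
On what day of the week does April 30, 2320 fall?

Doomsday rule: the anchor day for the 2300s is Wednesday. For year 20: 20÷12 = 1 r 8, and 8÷4 = 2, so 1+8+2 = 11.
Wednesday + 11 ≡ Sunday — that's 2320's doomsday.
In April the doomsday date is Apr 4.
Apr 30 is 26 days after Apr 4; 26 mod 7 = 5, so Sunday + 5 = Friday.

Friday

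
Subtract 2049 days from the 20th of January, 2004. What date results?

June 11, 1998

−365 (one year) → Jan 20, 2003 (1684 left).
−365 (one year) → Jan 20, 2002 (1319 left).
−365 (one year) → Jan 20, 2001 (954 left).
−366 (one year; includes Feb 29, 2000) → Jan 20, 2000 (588 left).
−365 (one year) → Jan 20, 1999 (223 left).
−20 → Dec 31, 1998 (end of Dec, 31 days; 203 left).
−31 → Nov 30, 1998 (end of Nov, 30 days; 172 left).
−30 → Oct 31, 1998 (end of Oct, 31 days; 142 left).
−31 → Sep 30, 1998 (end of Sep, 30 days; 111 left).
−30 → Aug 31, 1998 (end of Aug, 31 days; 81 left).
−31 → Jul 31, 1998 (end of Jul, 31 days; 50 left).
−31 → Jun 30, 1998 (end of Jun, 30 days; 19 left).
−19 → Jun 11, 1998.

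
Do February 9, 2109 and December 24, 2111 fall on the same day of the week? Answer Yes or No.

From Feb 9, 2109 to Dec 24, 2111 is 1048 days.
1048 mod 7 = 5, so they are different weekdays.
(Feb 9, 2109 is a Saturday; Dec 24, 2111 is a Thursday.)

No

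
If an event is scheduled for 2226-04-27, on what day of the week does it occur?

Thursday

Doomsday rule: the anchor day for the 2200s is Friday. For year 26: 26÷12 = 2 r 2, and 2÷4 = 0, so 2+2+0 = 4.
Friday + 4 ≡ Tuesday — that's 2226's doomsday.
In April the doomsday date is Apr 4.
Apr 27 is 23 days after Apr 4; 23 mod 7 = 2, so Tuesday + 2 = Thursday.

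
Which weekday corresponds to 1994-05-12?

Thursday

January 1, 1994 is a Saturday.
Jan 1, 1994 → Feb 1, 1994: 31 days (January has 31).
Feb 1, 1994 → Mar 1, 1994: 28 days (February has 28).
Mar 1, 1994 → Apr 1, 1994: 31 days (March has 31).
Apr 1, 1994 → May 1, 1994: 30 days (April has 30).
May 1, 1994 → May 12, 1994: 11 days.
Total: 131 days.
131 mod 7 = 5, so Saturday + 5 = Thursday.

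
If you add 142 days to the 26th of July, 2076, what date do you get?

Jul has 31 days: +6 → Aug 1, 2076 (136 left).
Aug has 31 days: +31 → Sep 1, 2076 (105 left).
Sep has 30 days: +30 → Oct 1, 2076 (75 left).
Oct has 31 days: +31 → Nov 1, 2076 (44 left).
Nov has 30 days: +30 → Dec 1, 2076 (14 left).
+14 → Dec 15, 2076.

December 15, 2076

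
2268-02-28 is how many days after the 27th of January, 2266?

Jan 27, 2266 → Jan 27, 2267: 365 days.
Jan 27, 2267 → Feb 27, 2267: 31 days (January has 31).
Feb 27, 2267 → Mar 27, 2267: 28 days (February has 28).
Mar 27, 2267 → Apr 27, 2267: 31 days (March has 31).
Apr 27, 2267 → May 27, 2267: 30 days (April has 30).
May 27, 2267 → Jun 27, 2267: 31 days (May has 31).
Jun 27, 2267 → Jul 27, 2267: 30 days (June has 30).
Jul 27, 2267 → Aug 27, 2267: 31 days (July has 31).
Aug 27, 2267 → Sep 27, 2267: 31 days (August has 31).
Sep 27, 2267 → Oct 27, 2267: 30 days (September has 30).
Oct 27, 2267 → Nov 27, 2267: 31 days (October has 31).
Nov 27, 2267 → Dec 27, 2267: 30 days (November has 30).
Dec 27, 2267 → Jan 27, 2268: 31 days (December has 31).
Jan 27, 2268 → Feb 27, 2268: 31 days (January has 31).
Feb 27, 2268 → Feb 28, 2268: 1 days.
Total: 762 days.

762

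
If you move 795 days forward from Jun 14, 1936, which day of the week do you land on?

First find the weekday of Jun 14, 1936. Doomsday rule: the anchor day for the 1900s is Wednesday. For year 36: 36÷12 = 3 r 0, and 0÷4 = 0, so 3+0+0 = 3.
Wednesday + 3 ≡ Saturday — that's 1936's doomsday.
In June the doomsday date is Jun 6.
Jun 14 is 8 days after Jun 6; 8 mod 7 = 1, so Saturday + 1 = Sunday.
795 mod 7 = 4, so 795 days after a Sunday is Sunday + 4 = Thursday.

Thursday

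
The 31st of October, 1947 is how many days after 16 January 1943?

Jan 16, 1943 → Jan 16, 1944: 365 days.
Jan 16, 1944 → Jan 16, 1945: 366 days (Feb 29, 1944 is in that span).
Jan 16, 1945 → Jan 16, 1946: 365 days.
Jan 16, 1946 → Jan 16, 1947: 365 days.
Jan 16, 1947 → Feb 16, 1947: 31 days (January has 31).
Feb 16, 1947 → Mar 16, 1947: 28 days (February has 28).
Mar 16, 1947 → Apr 16, 1947: 31 days (March has 31).
Apr 16, 1947 → May 16, 1947: 30 days (April has 30).
May 16, 1947 → Jun 16, 1947: 31 days (May has 31).
Jun 16, 1947 → Jul 16, 1947: 30 days (June has 30).
Jul 16, 1947 → Aug 16, 1947: 31 days (July has 31).
Aug 16, 1947 → Sep 16, 1947: 31 days (August has 31).
Sep 16, 1947 → Oct 16, 1947: 30 days (September has 30).
Oct 16, 1947 → Oct 31, 1947: 15 days.
Total: 1749 days.

1749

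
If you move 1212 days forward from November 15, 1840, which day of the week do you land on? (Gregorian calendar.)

Monday

Nov 15, 1840 is a Sunday.
1212 mod 7 = 1, so 1212 days after a Sunday is Sunday + 1 = Monday.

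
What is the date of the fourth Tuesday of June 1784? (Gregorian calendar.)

June 1, 1784 is a Tuesday.
The first Tuesday is therefore June 1 (same day).
The fourth Tuesday is 1 + 3×7 = June 22.

June 22, 1784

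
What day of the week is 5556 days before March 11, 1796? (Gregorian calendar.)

Sunday

Mar 11, 1796 is a Friday.
5556 mod 7 = 5, so 5556 days before a Friday is Friday − 5 = Sunday.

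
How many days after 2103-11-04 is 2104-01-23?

80

Nov 4, 2103 → Dec 4, 2103: 30 days (November has 30).
Dec 4, 2103 → Jan 4, 2104: 31 days (December has 31).
Jan 4, 2104 → Jan 23, 2104: 19 days.
Total: 80 days.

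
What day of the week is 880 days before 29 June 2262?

Jun 29, 2262 is a Sunday.
880 mod 7 = 5, so 880 days before a Sunday is Sunday − 5 = Tuesday.

Tuesday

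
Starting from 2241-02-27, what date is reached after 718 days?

+365 (one year) → Feb 27, 2242 (353 left).
Feb has 28 days: +2 → Mar 1, 2242 (351 left).
Mar has 31 days: +31 → Apr 1, 2242 (320 left).
Apr has 30 days: +30 → May 1, 2242 (290 left).
May has 31 days: +31 → Jun 1, 2242 (259 left).
Jun has 30 days: +30 → Jul 1, 2242 (229 left).
Jul has 31 days: +31 → Aug 1, 2242 (198 left).
Aug has 31 days: +31 → Sep 1, 2242 (167 left).
Sep has 30 days: +30 → Oct 1, 2242 (137 left).
Oct has 31 days: +31 → Nov 1, 2242 (106 left).
Nov has 30 days: +30 → Dec 1, 2242 (76 left).
Dec has 31 days: +31 → Jan 1, 2243 (45 left).
Jan has 31 days: +31 → Feb 1, 2243 (14 left).
+14 → Feb 15, 2243.

February 15, 2243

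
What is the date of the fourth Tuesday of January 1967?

January 1, 1967 is a Sunday.
The first Tuesday is therefore January 3 (2 days later).
The fourth Tuesday is 3 + 3×7 = January 24.

January 24, 1967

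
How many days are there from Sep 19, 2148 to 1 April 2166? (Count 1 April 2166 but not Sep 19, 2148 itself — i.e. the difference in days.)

Sep 19, 2148 → Sep 19, 2149: 365 days.
Sep 19, 2149 → Sep 19, 2150: 365 days.
Sep 19, 2150 → Sep 19, 2151: 365 days.
Sep 19, 2151 → Sep 19, 2152: 366 days (Feb 29, 2152 is in that span).
Sep 19, 2152 → Sep 19, 2153: 365 days.
Sep 19, 2153 → Sep 19, 2154: 365 days.
Sep 19, 2154 → Sep 19, 2155: 365 days.
Sep 19, 2155 → Sep 19, 2156: 366 days (Feb 29, 2156 is in that span).
Sep 19, 2156 → Sep 19, 2157: 365 days.
Sep 19, 2157 → Sep 19, 2158: 365 days.
Sep 19, 2158 → Sep 19, 2159: 365 days.
Sep 19, 2159 → Sep 19, 2160: 366 days (Feb 29, 2160 is in that span).
Sep 19, 2160 → Sep 19, 2161: 365 days.
Sep 19, 2161 → Sep 19, 2162: 365 days.
Sep 19, 2162 → Sep 19, 2163: 365 days.
Sep 19, 2163 → Sep 19, 2164: 366 days (Feb 29, 2164 is in that span).
Sep 19, 2164 → Sep 19, 2165: 365 days.
Sep 19, 2165 → Oct 19, 2165: 30 days (September has 30).
Oct 19, 2165 → Nov 19, 2165: 31 days (October has 31).
Nov 19, 2165 → Dec 19, 2165: 30 days (November has 30).
Dec 19, 2165 → Jan 19, 2166: 31 days (December has 31).
Jan 19, 2166 → Feb 19, 2166: 31 days (January has 31).
Feb 19, 2166 → Mar 19, 2166: 28 days (February has 28).
Mar 19, 2166 → Apr 1, 2166: 13 days.
Total: 6403 days.

6403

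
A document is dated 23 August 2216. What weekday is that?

Doomsday rule: the anchor day for the 2200s is Friday. For year 16: 16÷12 = 1 r 4, and 4÷4 = 1, so 1+4+1 = 6.
Friday + 6 ≡ Thursday — that's 2216's doomsday.
In August the doomsday date is Aug 8.
Aug 23 is 15 days after Aug 8; 15 mod 7 = 1, so Thursday + 1 = Friday.

Friday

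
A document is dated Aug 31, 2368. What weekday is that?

Doomsday rule: the anchor day for the 2300s is Wednesday. For year 68: 68÷12 = 5 r 8, and 8÷4 = 2, so 5+8+2 = 15.
Wednesday + 15 ≡ Thursday — that's 2368's doomsday.
In August the doomsday date is Aug 8.
Aug 31 is 23 days after Aug 8; 23 mod 7 = 2, so Thursday + 2 = Saturday.

Saturday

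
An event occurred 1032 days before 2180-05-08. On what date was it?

−366 (one year; includes Feb 29, 2180) → May 8, 2179 (666 left).
−365 (one year) → May 8, 2178 (301 left).
−8 → Apr 30, 2178 (end of Apr, 30 days; 293 left).
−30 → Mar 31, 2178 (end of Mar, 31 days; 263 left).
−31 → Feb 28, 2178 (end of Feb, 28 days; 232 left).
−28 → Jan 31, 2178 (end of Jan, 31 days; 204 left).
−31 → Dec 31, 2177 (end of Dec, 31 days; 173 left).
−31 → Nov 30, 2177 (end of Nov, 30 days; 142 left).
−30 → Oct 31, 2177 (end of Oct, 31 days; 112 left).
−31 → Sep 30, 2177 (end of Sep, 30 days; 81 left).
−30 → Aug 31, 2177 (end of Aug, 31 days; 51 left).
−31 → Jul 31, 2177 (end of Jul, 31 days; 20 left).
−20 → Jul 11, 2177.

July 11, 2177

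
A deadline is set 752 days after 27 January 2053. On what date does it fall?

February 18, 2055

+365 (one year) → Jan 27, 2054 (387 left).
Jan has 31 days: +5 → Feb 1, 2054 (382 left).
Feb has 28 days: +28 → Mar 1, 2054 (354 left).
Mar has 31 days: +31 → Apr 1, 2054 (323 left).
Apr has 30 days: +30 → May 1, 2054 (293 left).
May has 31 days: +31 → Jun 1, 2054 (262 left).
Jun has 30 days: +30 → Jul 1, 2054 (232 left).
Jul has 31 days: +31 → Aug 1, 2054 (201 left).
Aug has 31 days: +31 → Sep 1, 2054 (170 left).
Sep has 30 days: +30 → Oct 1, 2054 (140 left).
Oct has 31 days: +31 → Nov 1, 2054 (109 left).
Nov has 30 days: +30 → Dec 1, 2054 (79 left).
Dec has 31 days: +31 → Jan 1, 2055 (48 left).
Jan has 31 days: +31 → Feb 1, 2055 (17 left).
+17 → Feb 18, 2055.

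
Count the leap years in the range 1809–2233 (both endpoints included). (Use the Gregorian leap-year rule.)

Multiples of 4 in [1809,2233]: 106.
Of those, multiples of 100: 4 (not leap unless ÷400).
Multiples of 400: 1.
Leap years = 106 − 4 + 1 = 103.

103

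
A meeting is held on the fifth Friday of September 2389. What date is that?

September 29, 2389

September 1, 2389 is a Friday.
The first Friday is therefore September 1 (same day).
The fifth Friday is 1 + 4×7 = September 29.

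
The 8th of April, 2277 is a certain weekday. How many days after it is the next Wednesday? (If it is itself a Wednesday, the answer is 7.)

3

Apr 8, 2277 is a Sunday.
From Sunday to the next Wednesday is 3 days.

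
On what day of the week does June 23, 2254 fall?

Doomsday rule: the anchor day for the 2200s is Friday. For year 54: 54÷12 = 4 r 6, and 6÷4 = 1, so 4+6+1 = 11.
Friday + 11 ≡ Tuesday — that's 2254's doomsday.
In June the doomsday date is Jun 6.
Jun 23 is 17 days after Jun 6; 17 mod 7 = 3, so Tuesday + 3 = Friday.

Friday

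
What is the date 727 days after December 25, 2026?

+365 (one year) → Dec 25, 2027 (362 left).
Dec has 31 days: +7 → Jan 1, 2028 (355 left).
Jan has 31 days: +31 → Feb 1, 2028 (324 left).
Feb has 29 days: +29 → Mar 1, 2028 (295 left).
Mar has 31 days: +31 → Apr 1, 2028 (264 left).
Apr has 30 days: +30 → May 1, 2028 (234 left).
May has 31 days: +31 → Jun 1, 2028 (203 left).
Jun has 30 days: +30 → Jul 1, 2028 (173 left).
Jul has 31 days: +31 → Aug 1, 2028 (142 left).
Aug has 31 days: +31 → Sep 1, 2028 (111 left).
Sep has 30 days: +30 → Oct 1, 2028 (81 left).
Oct has 31 days: +31 → Nov 1, 2028 (50 left).
Nov has 30 days: +30 → Dec 1, 2028 (20 left).
+20 → Dec 21, 2028.

December 21, 2028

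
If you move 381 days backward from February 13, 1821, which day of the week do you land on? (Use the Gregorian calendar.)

First find the weekday of Feb 13, 1821. Doomsday rule: the anchor day for the 1800s is Friday. For year 21: 21÷12 = 1 r 9, and 9÷4 = 2, so 1+9+2 = 12.
Friday + 12 ≡ Wednesday — that's 1821's doomsday.
In February the doomsday date is Feb 28 (1821 is not a leap year).
Feb 13 is 15 days before Feb 28; 15 mod 7 = 1, so Wednesday − 1 = Tuesday.
381 mod 7 = 3, so 381 days before a Tuesday is Tuesday − 3 = Saturday.

Saturday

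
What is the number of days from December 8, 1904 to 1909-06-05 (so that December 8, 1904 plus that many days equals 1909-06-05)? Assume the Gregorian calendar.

Dec 8, 1904 → Dec 8, 1905: 365 days.
Dec 8, 1905 → Dec 8, 1906: 365 days.
Dec 8, 1906 → Dec 8, 1907: 365 days.
Dec 8, 1907 → Dec 8, 1908: 366 days (Feb 29, 1908 is in that span).
Dec 8, 1908 → Jan 8, 1909: 31 days (December has 31).
Jan 8, 1909 → Feb 8, 1909: 31 days (January has 31).
Feb 8, 1909 → Mar 8, 1909: 28 days (February has 28).
Mar 8, 1909 → Apr 8, 1909: 31 days (March has 31).
Apr 8, 1909 → May 8, 1909: 30 days (April has 30).
May 8, 1909 → Jun 5, 1909: 28 days.
Total: 1640 days.

1640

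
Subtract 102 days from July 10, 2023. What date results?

March 30, 2023

−10 → Jun 30, 2023 (end of Jun, 30 days; 92 left).
−30 → May 31, 2023 (end of May, 31 days; 62 left).
−31 → Apr 30, 2023 (end of Apr, 30 days; 31 left).
−30 → Mar 31, 2023 (end of Mar, 31 days; 1 left).
−1 → Mar 30, 2023.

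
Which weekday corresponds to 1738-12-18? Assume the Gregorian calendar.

Thursday

Doomsday rule: the anchor day for the 1700s is Sunday. For year 38: 38÷12 = 3 r 2, and 2÷4 = 0, so 3+2+0 = 5.
Sunday + 5 ≡ Friday — that's 1738's doomsday.
In December the doomsday date is Dec 12.
Dec 18 is 6 days after Dec 12; 6 mod 7 = 6, so Friday + 6 = Thursday.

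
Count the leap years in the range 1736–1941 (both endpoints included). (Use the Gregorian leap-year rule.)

Multiples of 4 in [1736,1941]: 52.
Of those, multiples of 100: 2 (not leap unless ÷400).
Multiples of 400: 0.
Leap years = 52 − 2 + 0 = 50.

50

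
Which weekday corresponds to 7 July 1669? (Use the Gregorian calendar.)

Doomsday rule: the anchor day for the 1600s is Tuesday. For year 69: 69÷12 = 5 r 9, and 9÷4 = 2, so 5+9+2 = 16.
Tuesday + 16 ≡ Thursday — that's 1669's doomsday.
In July the doomsday date is Jul 11.
Jul 7 is 4 days before Jul 11; 4 mod 7 = 4, so Thursday − 4 = Sunday.

Sunday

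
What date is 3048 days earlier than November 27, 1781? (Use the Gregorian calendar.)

−365 (one year) → Nov 27, 1780 (2683 left).
−366 (one year; includes Feb 29, 1780) → Nov 27, 1779 (2317 left).
−365 (one year) → Nov 27, 1778 (1952 left).
−365 (one year) → Nov 27, 1777 (1587 left).
−365 (one year) → Nov 27, 1776 (1222 left).
−366 (one year; includes Feb 29, 1776) → Nov 27, 1775 (856 left).
−365 (one year) → Nov 27, 1774 (491 left).
−365 (one year) → Nov 27, 1773 (126 left).
−27 → Oct 31, 1773 (end of Oct, 31 days; 99 left).
−31 → Sep 30, 1773 (end of Sep, 30 days; 68 left).
−30 → Aug 31, 1773 (end of Aug, 31 days; 38 left).
−31 → Jul 31, 1773 (end of Jul, 31 days; 7 left).
−7 → Jul 24, 1773.

July 24, 1773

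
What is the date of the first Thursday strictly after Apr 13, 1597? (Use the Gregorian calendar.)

April 17, 1597

Apr 13, 1597 is a Sunday.
From Sunday to the next Thursday is 4 days.
Apr 13, 1597 + 4 = Apr 17, 1597.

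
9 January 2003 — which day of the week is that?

January 1, 2003 is a Wednesday.
Jan 1, 2003 → Jan 9, 2003: 8 days.
Total: 8 days.
8 mod 7 = 1, so Wednesday + 1 = Thursday.

Thursday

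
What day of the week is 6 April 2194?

January 1, 2194 is a Wednesday.
Jan 1, 2194 → Feb 1, 2194: 31 days (January has 31).
Feb 1, 2194 → Mar 1, 2194: 28 days (February has 28).
Mar 1, 2194 → Apr 1, 2194: 31 days (March has 31).
Apr 1, 2194 → Apr 6, 2194: 5 days.
Total: 95 days.
95 mod 7 = 4, so Wednesday + 4 = Sunday.

Sunday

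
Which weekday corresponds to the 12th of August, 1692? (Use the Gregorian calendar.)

Tuesday

Doomsday rule: the anchor day for the 1600s is Tuesday. For year 92: 92÷12 = 7 r 8, and 8÷4 = 2, so 7+8+2 = 17.
Tuesday + 17 ≡ Friday — that's 1692's doomsday.
In August the doomsday date is Aug 8.
Aug 12 is 4 days after Aug 8; 4 mod 7 = 4, so Friday + 4 = Tuesday.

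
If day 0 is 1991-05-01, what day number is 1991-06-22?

52

May 1, 1991 → Jun 1, 1991: 31 days (May has 31).
Jun 1, 1991 → Jun 22, 1991: 21 days.
Total: 52 days.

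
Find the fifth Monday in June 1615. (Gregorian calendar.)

June 29, 1615

June 1, 1615 is a Monday.
The first Monday is therefore June 1 (same day).
The fifth Monday is 1 + 4×7 = June 29.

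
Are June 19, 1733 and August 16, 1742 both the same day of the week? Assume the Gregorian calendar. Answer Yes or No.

No

From Jun 19, 1733 to Aug 16, 1742 is 3345 days.
3345 mod 7 = 6, so they are different weekdays.
(Jun 19, 1733 is a Friday; Aug 16, 1742 is a Thursday.)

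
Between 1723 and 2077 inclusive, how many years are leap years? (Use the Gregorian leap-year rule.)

87

Multiples of 4 in [1723,2077]: 89.
Of those, multiples of 100: 3 (not leap unless ÷400).
Multiples of 400: 1.
Leap years = 89 − 3 + 1 = 87.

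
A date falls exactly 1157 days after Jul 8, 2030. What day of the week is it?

Wednesday

Jul 8, 2030 is a Monday.
1157 mod 7 = 2, so 1157 days after a Monday is Monday + 2 = Wednesday.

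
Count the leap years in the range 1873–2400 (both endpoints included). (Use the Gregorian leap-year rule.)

Multiples of 4 in [1873,2400]: 132.
Of those, multiples of 100: 6 (not leap unless ÷400).
Multiples of 400: 2.
Leap years = 132 − 6 + 2 = 128.

128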